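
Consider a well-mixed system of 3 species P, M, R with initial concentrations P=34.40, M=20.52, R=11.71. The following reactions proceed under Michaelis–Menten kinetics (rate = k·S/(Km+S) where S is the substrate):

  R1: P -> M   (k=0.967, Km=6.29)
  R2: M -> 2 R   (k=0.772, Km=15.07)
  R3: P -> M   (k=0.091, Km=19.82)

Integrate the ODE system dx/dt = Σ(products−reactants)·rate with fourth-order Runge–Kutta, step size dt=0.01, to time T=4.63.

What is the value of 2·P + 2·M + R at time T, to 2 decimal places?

Check how each reaction changes W = 2·P + 2·M + R (weight of products minus weight of reactants):
R1: P -> M: (2·1) − (2·1) = 2 − 2 = 0
R2: M -> 2 R: (1·2) − (2·1) = 2 − 2 = 0
R3: P -> M: (2·1) − (2·1) = 2 − 2 = 0
Every reaction leaves W unchanged, so W is conserved and no simulation is needed: W(T) = W(0) = 2·34.40 + 2·20.52 + 11.71 = 121.55

Value at T = 121.55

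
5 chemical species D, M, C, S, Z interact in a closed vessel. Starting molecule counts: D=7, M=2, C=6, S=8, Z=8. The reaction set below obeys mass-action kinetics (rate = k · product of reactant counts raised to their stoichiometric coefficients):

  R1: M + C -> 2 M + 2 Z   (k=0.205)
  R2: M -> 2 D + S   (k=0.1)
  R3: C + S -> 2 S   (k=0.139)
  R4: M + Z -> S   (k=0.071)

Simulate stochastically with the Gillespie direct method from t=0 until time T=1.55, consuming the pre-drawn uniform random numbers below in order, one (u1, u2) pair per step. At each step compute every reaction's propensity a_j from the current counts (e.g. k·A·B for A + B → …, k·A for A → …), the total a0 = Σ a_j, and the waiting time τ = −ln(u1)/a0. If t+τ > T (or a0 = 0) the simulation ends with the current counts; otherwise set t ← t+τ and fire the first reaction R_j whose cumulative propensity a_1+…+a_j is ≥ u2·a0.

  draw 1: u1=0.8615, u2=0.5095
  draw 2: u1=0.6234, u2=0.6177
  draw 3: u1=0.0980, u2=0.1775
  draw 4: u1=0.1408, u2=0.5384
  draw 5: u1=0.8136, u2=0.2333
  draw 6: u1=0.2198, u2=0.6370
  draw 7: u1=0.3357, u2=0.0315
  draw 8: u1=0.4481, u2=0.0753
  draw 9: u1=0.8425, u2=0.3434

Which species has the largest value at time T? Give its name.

Dominant species at T: S

t=0.000: D=7 M=2 C=6 S=8 Z=8
Draw 1: a1=2.460, a2=0.200, a3=6.672, a4=1.136, a0=10.468; τ=−ln(0.8615)/10.468=0.014 → t=0.014; u2·a0=0.5095·10.468=5.333; a1+a2=2.660 < 5.333 ≤ a1+…+a3=9.332 → R3 fires; D=7 M=2 C=5 S=9 Z=8
Draw 2: a1=2.050, a2=0.200, a3=6.255, a4=1.136, a0=9.641; τ=−ln(0.6234)/9.641=0.049 → t=0.063; u2·a0=0.6177·9.641=5.955; a1+a2=2.250 < 5.955 ≤ a1+…+a3=8.505 → R3 fires; D=7 M=2 C=4 S=10 Z=8
Draw 3: a1=1.640, a2=0.200, a3=5.560, a4=1.136, a0=8.536; τ=−ln(0.0980)/8.536=0.272 → t=0.335; u2·a0=0.1775·8.536=1.515 ≤ a1=1.640 → R1 fires; D=7 M=3 C=3 S=10 Z=10
Draw 4: a1=1.845, a2=0.300, a3=4.170, a4=2.130, a0=8.445; τ=−ln(0.1408)/8.445=0.232 → t=0.568; u2·a0=0.5384·8.445=4.547; a1+a2=2.145 < 4.547 ≤ a1+…+a3=6.315 → R3 fires; D=7 M=3 C=2 S=11 Z=10
Draw 5: a1=1.230, a2=0.300, a3=3.058, a4=2.130, a0=6.718; τ=−ln(0.8136)/6.718=0.031 → t=0.598; u2·a0=0.2333·6.718=1.567; a1+a2=1.530 < 1.567 ≤ a1+…+a3=4.588 → R3 fires; D=7 M=3 C=1 S=12 Z=10
Draw 6: a1=0.615, a2=0.300, a3=1.668, a4=2.130, a0=4.713; τ=−ln(0.2198)/4.713=0.321 → t=0.920; u2·a0=0.6370·4.713=3.002; a1+…+a3=2.583 < 3.002 ≤ a1+…+a4=4.713 → R4 fires; D=7 M=2 C=1 S=13 Z=9
Draw 7: a1=0.410, a2=0.200, a3=1.807, a4=1.278, a0=3.695; τ=−ln(0.3357)/3.695=0.295 → t=1.215; u2·a0=0.0315·3.695=0.116 ≤ a1=0.410 → R1 fires; D=7 M=3 C=0 S=13 Z=11
Draw 8: a1=0.000, a2=0.300, a3=0.000, a4=2.343, a0=2.643; τ=−ln(0.4481)/2.643=0.304 → t=1.519; u2·a0=0.0753·2.643=0.199; a1=0.000 < 0.199 ≤ a1+a2=0.300 → R2 fires; D=9 M=2 C=0 S=14 Z=11
Draw 9: a1=0.000, a2=0.200, a3=0.000, a4=1.562, a0=1.762; τ=−ln(0.8425)/1.762=0.097 → t=1.616 > T=1.55: stop.
At T=1.55: D=9 M=2 C=0 S=14 Z=11; the largest is S.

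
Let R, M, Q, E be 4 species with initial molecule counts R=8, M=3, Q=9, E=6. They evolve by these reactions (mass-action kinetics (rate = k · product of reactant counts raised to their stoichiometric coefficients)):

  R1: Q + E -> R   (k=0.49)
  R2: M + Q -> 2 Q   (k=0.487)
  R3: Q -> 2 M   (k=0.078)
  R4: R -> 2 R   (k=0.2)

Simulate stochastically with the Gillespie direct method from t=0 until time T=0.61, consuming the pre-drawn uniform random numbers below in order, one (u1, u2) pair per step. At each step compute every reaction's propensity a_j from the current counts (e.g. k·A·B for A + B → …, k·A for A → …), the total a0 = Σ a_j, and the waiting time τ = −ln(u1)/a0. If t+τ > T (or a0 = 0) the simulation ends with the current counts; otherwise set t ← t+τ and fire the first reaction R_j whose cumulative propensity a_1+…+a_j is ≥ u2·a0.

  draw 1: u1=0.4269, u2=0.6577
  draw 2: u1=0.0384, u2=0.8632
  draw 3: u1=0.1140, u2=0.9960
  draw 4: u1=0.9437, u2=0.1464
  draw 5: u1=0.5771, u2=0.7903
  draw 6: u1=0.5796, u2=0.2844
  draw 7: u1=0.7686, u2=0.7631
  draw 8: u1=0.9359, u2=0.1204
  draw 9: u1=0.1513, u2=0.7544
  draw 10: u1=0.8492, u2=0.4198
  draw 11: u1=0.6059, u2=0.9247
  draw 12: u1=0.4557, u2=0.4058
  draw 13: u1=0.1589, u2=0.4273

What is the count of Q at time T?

t=0.000: R=8 M=3 Q=9 E=6
Draw 1: a1=26.460, a2=13.149, a3=0.702, a4=1.600, a0=41.911; τ=−ln(0.4269)/41.911=0.020 → t=0.020; u2·a0=0.6577·41.911=27.565; a1=26.460 < 27.565 ≤ a1+a2=39.609 → R2 fires; R=8 M=2 Q=10 E=6
Draw 2: a1=29.400, a2=9.740, a3=0.780, a4=1.600, a0=41.520; τ=−ln(0.0384)/41.520=0.079 → t=0.099; u2·a0=0.8632·41.520=35.840; a1=29.400 < 35.840 ≤ a1+a2=39.140 → R2 fires; R=8 M=1 Q=11 E=6
Draw 3: a1=32.340, a2=5.357, a3=0.858, a4=1.600, a0=40.155; τ=−ln(0.1140)/40.155=0.054 → t=0.153; u2·a0=0.9960·40.155=39.994; a1+…+a3=38.555 < 39.994 ≤ a1+…+a4=40.155 → R4 fires; R=9 M=1 Q=11 E=6
Draw 4: a1=32.340, a2=5.357, a3=0.858, a4=1.800, a0=40.355; τ=−ln(0.9437)/40.355=0.001 → t=0.154; u2·a0=0.1464·40.355=5.908 ≤ a1=32.340 → R1 fires; R=10 M=1 Q=10 E=5
Draw 5: a1=24.500, a2=4.870, a3=0.780, a4=2.000, a0=32.150; τ=−ln(0.5771)/32.150=0.017 → t=0.171; u2·a0=0.7903·32.150=25.408; a1=24.500 < 25.408 ≤ a1+a2=29.370 → R2 fires; R=10 M=0 Q=11 E=5
Draw 6: a1=26.950, a2=0.000, a3=0.858, a4=2.000, a0=29.808; τ=−ln(0.5796)/29.808=0.018 → t=0.190; u2·a0=0.2844·29.808=8.477 ≤ a1=26.950 → R1 fires; R=11 M=0 Q=10 E=4
Draw 7: a1=19.600, a2=0.000, a3=0.780, a4=2.200, a0=22.580; τ=−ln(0.7686)/22.580=0.012 → t=0.201; u2·a0=0.7631·22.580=17.231 ≤ a1=19.600 → R1 fires; R=12 M=0 Q=9 E=3
Draw 8: a1=13.230, a2=0.000, a3=0.702, a4=2.400, a0=16.332; τ=−ln(0.9359)/16.332=0.004 → t=0.205; u2·a0=0.1204·16.332=1.966 ≤ a1=13.230 → R1 fires; R=13 M=0 Q=8 E=2
Draw 9: a1=7.840, a2=0.000, a3=0.624, a4=2.600, a0=11.064; τ=−ln(0.1513)/11.064=0.171 → t=0.376; u2·a0=0.7544·11.064=8.347; a1+a2=7.840 < 8.347 ≤ a1+…+a3=8.464 → R3 fires; R=13 M=2 Q=7 E=2
Draw 10: a1=6.860, a2=6.818, a3=0.546, a4=2.600, a0=16.824; τ=−ln(0.8492)/16.824=0.010 → t=0.386; u2·a0=0.4198·16.824=7.063; a1=6.860 < 7.063 ≤ a1+a2=13.678 → R2 fires; R=13 M=1 Q=8 E=2
Draw 11: a1=7.840, a2=3.896, a3=0.624, a4=2.600, a0=14.960; τ=−ln(0.6059)/14.960=0.033 → t=0.419; u2·a0=0.9247·14.960=13.834; a1+…+a3=12.360 < 13.834 ≤ a1+…+a4=14.960 → R4 fires; R=14 M=1 Q=8 E=2
Draw 12: a1=7.840, a2=3.896, a3=0.624, a4=2.800, a0=15.160; τ=−ln(0.4557)/15.160=0.052 → t=0.471; u2·a0=0.4058·15.160=6.152 ≤ a1=7.840 → R1 fires; R=15 M=1 Q=7 E=1
Draw 13: a1=3.430, a2=3.409, a3=0.546, a4=3.000, a0=10.385; τ=−ln(0.1589)/10.385=0.177 → t=0.648 > T=0.61: stop.
Read off Q at T=0.61: 7

Q at T = 7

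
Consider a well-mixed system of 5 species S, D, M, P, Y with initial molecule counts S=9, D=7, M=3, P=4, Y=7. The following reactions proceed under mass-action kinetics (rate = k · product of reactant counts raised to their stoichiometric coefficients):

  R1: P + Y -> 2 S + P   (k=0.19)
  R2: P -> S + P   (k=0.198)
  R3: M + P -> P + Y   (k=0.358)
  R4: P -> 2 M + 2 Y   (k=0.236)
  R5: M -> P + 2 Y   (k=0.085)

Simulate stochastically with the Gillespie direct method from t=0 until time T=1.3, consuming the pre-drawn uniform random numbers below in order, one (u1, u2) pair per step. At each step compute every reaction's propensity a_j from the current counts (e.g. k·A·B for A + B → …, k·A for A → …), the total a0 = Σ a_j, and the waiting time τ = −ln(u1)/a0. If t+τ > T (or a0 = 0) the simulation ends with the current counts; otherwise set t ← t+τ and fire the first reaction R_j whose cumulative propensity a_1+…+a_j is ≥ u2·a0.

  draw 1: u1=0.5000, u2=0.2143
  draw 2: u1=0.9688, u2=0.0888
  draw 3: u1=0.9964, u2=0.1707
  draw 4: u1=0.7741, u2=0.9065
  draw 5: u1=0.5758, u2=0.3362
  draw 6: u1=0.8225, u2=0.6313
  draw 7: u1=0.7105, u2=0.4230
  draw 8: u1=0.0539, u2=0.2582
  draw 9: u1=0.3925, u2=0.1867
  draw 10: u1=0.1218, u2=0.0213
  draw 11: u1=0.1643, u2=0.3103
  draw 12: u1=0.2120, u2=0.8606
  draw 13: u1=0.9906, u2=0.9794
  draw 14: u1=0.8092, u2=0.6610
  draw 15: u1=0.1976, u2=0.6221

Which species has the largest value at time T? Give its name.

t=0.000: S=9 D=7 M=3 P=4 Y=7
Draw 1: a1=5.320, a2=0.792, a3=4.296, a4=0.944, a5=0.255, a0=11.607; τ=−ln(0.5000)/11.607=0.060 → t=0.060; u2·a0=0.2143·11.607=2.487 ≤ a1=5.320 → R1 fires; S=11 D=7 M=3 P=4 Y=6
Draw 2: a1=4.560, a2=0.792, a3=4.296, a4=0.944, a5=0.255, a0=10.847; τ=−ln(0.9688)/10.847=0.003 → t=0.063; u2·a0=0.0888·10.847=0.963 ≤ a1=4.560 → R1 fires; S=13 D=7 M=3 P=4 Y=5
Draw 3: a1=3.800, a2=0.792, a3=4.296, a4=0.944, a5=0.255, a0=10.087; τ=−ln(0.9964)/10.087=0.000 → t=0.063; u2·a0=0.1707·10.087=1.722 ≤ a1=3.800 → R1 fires; S=15 D=7 M=3 P=4 Y=4
Draw 4: a1=3.040, a2=0.792, a3=4.296, a4=0.944, a5=0.255, a0=9.327; τ=−ln(0.7741)/9.327=0.027 → t=0.090; u2·a0=0.9065·9.327=8.455; a1+…+a3=8.128 < 8.455 ≤ a1+…+a4=9.072 → R4 fires; S=15 D=7 M=5 P=3 Y=6
Draw 5: a1=3.420, a2=0.594, a3=5.370, a4=0.708, a5=0.425, a0=10.517; τ=−ln(0.5758)/10.517=0.052 → t=0.143; u2·a0=0.3362·10.517=3.536; a1=3.420 < 3.536 ≤ a1+a2=4.014 → R2 fires; S=16 D=7 M=5 P=3 Y=6
Draw 6: a1=3.420, a2=0.594, a3=5.370, a4=0.708, a5=0.425, a0=10.517; τ=−ln(0.8225)/10.517=0.019 → t=0.162; u2·a0=0.6313·10.517=6.639; a1+a2=4.014 < 6.639 ≤ a1+…+a3=9.384 → R3 fires; S=16 D=7 M=4 P=3 Y=7
Draw 7: a1=3.990, a2=0.594, a3=4.296, a4=0.708, a5=0.340, a0=9.928; τ=−ln(0.7105)/9.928=0.034 → t=0.196; u2·a0=0.4230·9.928=4.200; a1=3.990 < 4.200 ≤ a1+a2=4.584 → R2 fires; S=17 D=7 M=4 P=3 Y=7
Draw 8: a1=3.990, a2=0.594, a3=4.296, a4=0.708, a5=0.340, a0=9.928; τ=−ln(0.0539)/9.928=0.294 → t=0.490; u2·a0=0.2582·9.928=2.563 ≤ a1=3.990 → R1 fires; S=19 D=7 M=4 P=3 Y=6
Draw 9: a1=3.420, a2=0.594, a3=4.296, a4=0.708, a5=0.340, a0=9.358; τ=−ln(0.3925)/9.358=0.100 → t=0.590; u2·a0=0.1867·9.358=1.747 ≤ a1=3.420 → R1 fires; S=21 D=7 M=4 P=3 Y=5
Draw 10: a1=2.850, a2=0.594, a3=4.296, a4=0.708, a5=0.340, a0=8.788; τ=−ln(0.1218)/8.788=0.240 → t=0.830; u2·a0=0.0213·8.788=0.187 ≤ a1=2.850 → R1 fires; S=23 D=7 M=4 P=3 Y=4
Draw 11: a1=2.280, a2=0.594, a3=4.296, a4=0.708, a5=0.340, a0=8.218; τ=−ln(0.1643)/8.218=0.220 → t=1.049; u2·a0=0.3103·8.218=2.550; a1=2.280 < 2.550 ≤ a1+a2=2.874 → R2 fires; S=24 D=7 M=4 P=3 Y=4
Draw 12: a1=2.280, a2=0.594, a3=4.296, a4=0.708, a5=0.340, a0=8.218; τ=−ln(0.2120)/8.218=0.189 → t=1.238; u2·a0=0.8606·8.218=7.072; a1+a2=2.874 < 7.072 ≤ a1+…+a3=7.170 → R3 fires; S=24 D=7 M=3 P=3 Y=5
Draw 13: a1=2.850, a2=0.594, a3=3.222, a4=0.708, a5=0.255, a0=7.629; τ=−ln(0.9906)/7.629=0.001 → t=1.239; u2·a0=0.9794·7.629=7.472; a1+…+a4=7.374 < 7.472 ≤ a1+…+a5=7.629 → R5 fires; S=24 D=7 M=2 P=4 Y=7
Draw 14: a1=5.320, a2=0.792, a3=2.864, a4=0.944, a5=0.170, a0=10.090; τ=−ln(0.8092)/10.090=0.021 → t=1.260; u2·a0=0.6610·10.090=6.669; a1+a2=6.112 < 6.669 ≤ a1+…+a3=8.976 → R3 fires; S=24 D=7 M=1 P=4 Y=8
Draw 15: a1=6.080, a2=0.792, a3=1.432, a4=0.944, a5=0.085, a0=9.333; τ=−ln(0.1976)/9.333=0.174 → t=1.434 > T=1.3: stop.
At T=1.3: S=24 D=7 M=1 P=4 Y=8; the largest is S.

Dominant species at T: S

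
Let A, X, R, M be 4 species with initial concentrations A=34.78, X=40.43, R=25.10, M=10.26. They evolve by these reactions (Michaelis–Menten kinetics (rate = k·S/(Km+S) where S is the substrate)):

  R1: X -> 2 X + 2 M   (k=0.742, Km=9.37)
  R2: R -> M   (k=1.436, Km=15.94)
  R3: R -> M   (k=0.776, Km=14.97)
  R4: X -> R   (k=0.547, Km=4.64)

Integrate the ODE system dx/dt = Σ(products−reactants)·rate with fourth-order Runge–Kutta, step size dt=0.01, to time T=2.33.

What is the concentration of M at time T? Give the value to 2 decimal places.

RK4 with dt=0.01: 233 steps to T=2.33. Trajectory (selected grid times):
t=0.00: A=34.78 X=40.43 R=25.10 M=10.26
t=0.26: A=34.78 X=40.46 R=24.87 M=10.93
t=0.52: A=34.78 X=40.49 R=24.65 M=11.59
t=0.78: A=34.78 X=40.52 R=24.42 M=12.26
t=1.04: A=34.78 X=40.55 R=24.20 M=12.92
t=1.29: A=34.78 X=40.57 R=23.99 M=13.56
t=1.55: A=34.78 X=40.60 R=23.77 M=14.22
t=1.81: A=34.78 X=40.63 R=23.55 M=14.88
t=2.07: A=34.78 X=40.66 R=23.33 M=15.54
t=2.33: A=34.78 X=40.69 R=23.11 M=16.20
Read off M at T=2.33: 16.20

M at T = 16.20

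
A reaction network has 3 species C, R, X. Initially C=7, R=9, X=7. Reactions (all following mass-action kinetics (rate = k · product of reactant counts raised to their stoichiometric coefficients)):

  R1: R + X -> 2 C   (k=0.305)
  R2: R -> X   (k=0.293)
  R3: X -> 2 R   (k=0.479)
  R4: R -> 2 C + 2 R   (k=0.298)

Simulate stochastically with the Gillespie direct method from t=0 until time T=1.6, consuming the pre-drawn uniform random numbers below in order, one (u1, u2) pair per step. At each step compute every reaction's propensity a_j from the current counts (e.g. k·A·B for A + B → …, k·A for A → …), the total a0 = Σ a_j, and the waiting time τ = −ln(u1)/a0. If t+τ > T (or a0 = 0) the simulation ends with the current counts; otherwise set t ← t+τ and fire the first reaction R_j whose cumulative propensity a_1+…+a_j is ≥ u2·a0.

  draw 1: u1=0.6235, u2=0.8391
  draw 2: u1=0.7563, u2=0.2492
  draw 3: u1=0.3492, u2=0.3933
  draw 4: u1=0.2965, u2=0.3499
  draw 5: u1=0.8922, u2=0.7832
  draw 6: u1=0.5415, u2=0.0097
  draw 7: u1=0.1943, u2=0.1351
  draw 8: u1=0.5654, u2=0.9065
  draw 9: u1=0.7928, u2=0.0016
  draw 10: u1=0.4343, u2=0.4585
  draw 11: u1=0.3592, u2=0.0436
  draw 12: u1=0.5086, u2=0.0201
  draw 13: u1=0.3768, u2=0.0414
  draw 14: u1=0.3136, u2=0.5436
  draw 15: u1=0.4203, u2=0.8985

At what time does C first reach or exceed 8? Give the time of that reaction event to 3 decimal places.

t=0.000: C=7 R=9 X=7
Draw 1: a1=19.215, a2=2.637, a3=3.353, a4=2.682, a0=27.887; τ=−ln(0.6235)/27.887=0.017 → t=0.017; u2·a0=0.8391·27.887=23.400; a1+a2=21.852 < 23.400 ≤ a1+…+a3=25.205 → R3 fires; C=7 R=11 X=6
Draw 2: a1=20.130, a2=3.223, a3=2.874, a4=3.278, a0=29.505; τ=−ln(0.7563)/29.505=0.009 → t=0.026; u2·a0=0.2492·29.505=7.353 ≤ a1=20.130 → R1 fires; C=9 R=10 X=5
Draw 3: a1=15.250, a2=2.930, a3=2.395, a4=2.980, a0=23.555; τ=−ln(0.3492)/23.555=0.045 → t=0.071; u2·a0=0.3933·23.555=9.264 ≤ a1=15.250 → R1 fires; C=11 R=9 X=4
Draw 4: a1=10.980, a2=2.637, a3=1.916, a4=2.682, a0=18.215; τ=−ln(0.2965)/18.215=0.067 → t=0.138; u2·a0=0.3499·18.215=6.373 ≤ a1=10.980 → R1 fires; C=13 R=8 X=3
Draw 5: a1=7.320, a2=2.344, a3=1.437, a4=2.384, a0=13.485; τ=−ln(0.8922)/13.485=0.008 → t=0.146; u2·a0=0.7832·13.485=10.561; a1+a2=9.664 < 10.561 ≤ a1+…+a3=11.101 → R3 fires; C=13 R=10 X=2
Draw 6: a1=6.100, a2=2.930, a3=0.958, a4=2.980, a0=12.968; τ=−ln(0.5415)/12.968=0.047 → t=0.194; u2·a0=0.0097·12.968=0.126 ≤ a1=6.100 → R1 fires; C=15 R=9 X=1
Draw 7: a1=2.745, a2=2.637, a3=0.479, a4=2.682, a0=8.543; τ=−ln(0.1943)/8.543=0.192 → t=0.385; u2·a0=0.1351·8.543=1.154 ≤ a1=2.745 → R1 fires; C=17 R=8 X=0
Draw 8: a1=0.000, a2=2.344, a3=0.000, a4=2.384, a0=4.728; τ=−ln(0.5654)/4.728=0.121 → t=0.506; u2·a0=0.9065·4.728=4.286; a1+…+a3=2.344 < 4.286 ≤ a1+…+a4=4.728 → R4 fires; C=19 R=9 X=0
Draw 9: a1=0.000, a2=2.637, a3=0.000, a4=2.682, a0=5.319; τ=−ln(0.7928)/5.319=0.044 → t=0.550; u2·a0=0.0016·5.319=0.009; a1=0.000 < 0.009 ≤ a1+a2=2.637 → R2 fires; C=19 R=8 X=1
Draw 10: a1=2.440, a2=2.344, a3=0.479, a4=2.384, a0=7.647; τ=−ln(0.4343)/7.647=0.109 → t=0.659; u2·a0=0.4585·7.647=3.506; a1=2.440 < 3.506 ≤ a1+a2=4.784 → R2 fires; C=19 R=7 X=2
Draw 11: a1=4.270, a2=2.051, a3=0.958, a4=2.086, a0=9.365; τ=−ln(0.3592)/9.365=0.109 → t=0.768; u2·a0=0.0436·9.365=0.408 ≤ a1=4.270 → R1 fires; C=21 R=6 X=1
Draw 12: a1=1.830, a2=1.758, a3=0.479, a4=1.788, a0=5.855; τ=−ln(0.5086)/5.855=0.115 → t=0.883; u2·a0=0.0201·5.855=0.118 ≤ a1=1.830 → R1 fires; C=23 R=5 X=0
Draw 13: a1=0.000, a2=1.465, a3=0.000, a4=1.490, a0=2.955; τ=−ln(0.3768)/2.955=0.330 → t=1.214; u2·a0=0.0414·2.955=0.122; a1=0.000 < 0.122 ≤ a1+a2=1.465 → R2 fires; C=23 R=4 X=1
Draw 14: a1=1.220, a2=1.172, a3=0.479, a4=1.192, a0=4.063; τ=−ln(0.3136)/4.063=0.285 → t=1.499; u2·a0=0.5436·4.063=2.209; a1=1.220 < 2.209 ≤ a1+a2=2.392 → R2 fires; C=23 R=3 X=2
Draw 15: a1=1.830, a2=0.879, a3=0.958, a4=0.894, a0=4.561; τ=−ln(0.4203)/4.561=0.190 → t=1.689 > T=1.6: stop.
C first becomes ≥ 8 when it reaches 9 at the event at t=0.026.

Threshold first reached at t = 0.026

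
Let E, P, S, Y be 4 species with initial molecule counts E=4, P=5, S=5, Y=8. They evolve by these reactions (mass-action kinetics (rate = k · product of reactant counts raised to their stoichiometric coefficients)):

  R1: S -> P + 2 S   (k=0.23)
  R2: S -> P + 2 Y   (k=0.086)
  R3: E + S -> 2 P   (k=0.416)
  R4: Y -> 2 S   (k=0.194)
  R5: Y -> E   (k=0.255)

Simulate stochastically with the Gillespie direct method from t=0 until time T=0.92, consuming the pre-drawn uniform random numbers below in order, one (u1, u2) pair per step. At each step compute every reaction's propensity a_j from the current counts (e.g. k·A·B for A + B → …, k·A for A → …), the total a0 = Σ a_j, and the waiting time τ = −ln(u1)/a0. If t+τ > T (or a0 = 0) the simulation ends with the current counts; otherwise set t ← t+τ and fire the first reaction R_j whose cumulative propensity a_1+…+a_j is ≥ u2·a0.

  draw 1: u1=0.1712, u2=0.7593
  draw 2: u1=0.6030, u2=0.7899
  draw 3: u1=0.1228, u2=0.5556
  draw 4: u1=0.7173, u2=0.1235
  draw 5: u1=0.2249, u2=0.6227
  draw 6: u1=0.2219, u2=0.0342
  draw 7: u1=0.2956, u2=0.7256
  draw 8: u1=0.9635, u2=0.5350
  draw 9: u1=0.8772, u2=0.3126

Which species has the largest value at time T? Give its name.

Dominant species at T: P

t=0.000: E=4 P=5 S=5 Y=8
Draw 1: a1=1.150, a2=0.430, a3=8.320, a4=1.552, a5=2.040, a0=13.492; τ=−ln(0.1712)/13.492=0.131 → t=0.131; u2·a0=0.7593·13.492=10.244; a1+…+a3=9.900 < 10.244 ≤ a1+…+a4=11.452 → R4 fires; E=4 P=5 S=7 Y=7
Draw 2: a1=1.610, a2=0.602, a3=11.648, a4=1.358, a5=1.785, a0=17.003; τ=−ln(0.6030)/17.003=0.030 → t=0.161; u2·a0=0.7899·17.003=13.431; a1+a2=2.212 < 13.431 ≤ a1+…+a3=13.860 → R3 fires; E=3 P=7 S=6 Y=7
Draw 3: a1=1.380, a2=0.516, a3=7.488, a4=1.358, a5=1.785, a0=12.527; τ=−ln(0.1228)/12.527=0.167 → t=0.328; u2·a0=0.5556·12.527=6.960; a1+a2=1.896 < 6.960 ≤ a1+…+a3=9.384 → R3 fires; E=2 P=9 S=5 Y=7
Draw 4: a1=1.150, a2=0.430, a3=4.160, a4=1.358, a5=1.785, a0=8.883; τ=−ln(0.7173)/8.883=0.037 → t=0.365; u2·a0=0.1235·8.883=1.097 ≤ a1=1.150 → R1 fires; E=2 P=10 S=6 Y=7
Draw 5: a1=1.380, a2=0.516, a3=4.992, a4=1.358, a5=1.785, a0=10.031; τ=−ln(0.2249)/10.031=0.149 → t=0.514; u2·a0=0.6227·10.031=6.246; a1+a2=1.896 < 6.246 ≤ a1+…+a3=6.888 → R3 fires; E=1 P=12 S=5 Y=7
Draw 6: a1=1.150, a2=0.430, a3=2.080, a4=1.358, a5=1.785, a0=6.803; τ=−ln(0.2219)/6.803=0.221 → t=0.735; u2·a0=0.0342·6.803=0.233 ≤ a1=1.150 → R1 fires; E=1 P=13 S=6 Y=7
Draw 7: a1=1.380, a2=0.516, a3=2.496, a4=1.358, a5=1.785, a0=7.535; τ=−ln(0.2956)/7.535=0.162 → t=0.897; u2·a0=0.7256·7.535=5.467; a1+…+a3=4.392 < 5.467 ≤ a1+…+a4=5.750 → R4 fires; E=1 P=13 S=8 Y=6
Draw 8: a1=1.840, a2=0.688, a3=3.328, a4=1.164, a5=1.530, a0=8.550; τ=−ln(0.9635)/8.550=0.004 → t=0.902; u2·a0=0.5350·8.550=4.574; a1+a2=2.528 < 4.574 ≤ a1+…+a3=5.856 → R3 fires; E=0 P=15 S=7 Y=6
Draw 9: a1=1.610, a2=0.602, a3=0.000, a4=1.164, a5=1.530, a0=4.906; τ=−ln(0.8772)/4.906=0.027 → t=0.928 > T=0.92: stop.
At T=0.92: E=0 P=15 S=7 Y=6; the largest is P.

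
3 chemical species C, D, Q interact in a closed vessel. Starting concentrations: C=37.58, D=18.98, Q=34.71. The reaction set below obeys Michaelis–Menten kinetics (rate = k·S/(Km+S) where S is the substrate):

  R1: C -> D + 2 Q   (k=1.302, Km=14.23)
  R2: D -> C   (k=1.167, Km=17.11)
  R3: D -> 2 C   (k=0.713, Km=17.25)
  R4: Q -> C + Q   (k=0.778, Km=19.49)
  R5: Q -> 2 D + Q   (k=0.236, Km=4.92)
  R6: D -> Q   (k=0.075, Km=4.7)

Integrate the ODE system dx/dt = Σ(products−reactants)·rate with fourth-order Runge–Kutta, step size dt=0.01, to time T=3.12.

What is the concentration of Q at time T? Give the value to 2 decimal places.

RK4 with dt=0.01: 312 steps to T=3.12. Trajectory (selected grid times):
t=0.00: C=37.58 D=18.98 Q=34.71
t=0.35: C=37.90 D=19.09 Q=35.39
t=0.69: C=38.21 D=19.19 Q=36.06
t=1.04: C=38.54 D=19.30 Q=36.74
t=1.39: C=38.86 D=19.41 Q=37.43
t=1.73: C=39.18 D=19.52 Q=38.10
t=2.08: C=39.51 D=19.63 Q=38.79
t=2.43: C=39.84 D=19.74 Q=39.48
t=2.77: C=40.17 D=19.84 Q=40.16
t=3.12: C=40.50 D=19.95 Q=40.85
Read off Q at T=3.12: 40.85

Q at T = 40.85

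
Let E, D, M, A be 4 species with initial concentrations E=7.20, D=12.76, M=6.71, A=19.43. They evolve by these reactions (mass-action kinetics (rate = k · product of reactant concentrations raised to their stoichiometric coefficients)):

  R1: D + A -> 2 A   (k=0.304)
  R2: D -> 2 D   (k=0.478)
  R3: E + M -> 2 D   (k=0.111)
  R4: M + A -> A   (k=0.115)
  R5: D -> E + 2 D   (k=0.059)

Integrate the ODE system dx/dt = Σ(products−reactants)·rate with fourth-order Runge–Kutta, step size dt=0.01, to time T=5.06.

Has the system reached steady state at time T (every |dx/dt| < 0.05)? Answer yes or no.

RK4 with dt=0.01: 506 steps to T=5.06. Trajectory (selected grid times):
t=0.00: E=7.20 D=12.76 M=6.71 A=19.43
t=0.56: E=6.18 D=0.24 M=0.61 A=35.28
t=1.12: E=6.10 D=0.01 M=0.04 A=35.69
t=1.69: E=6.10 D=0.00 M=0.00 A=35.71
t=2.25: E=6.10 D=0.00 M=0.00 A=35.71
t=2.81: E=6.10 D=0.00 M=0.00 A=35.71
t=3.37: E=6.10 D=0.00 M=0.00 A=35.71
t=3.94: E=6.10 D=0.00 M=0.00 A=35.71
t=4.50: E=6.10 D=0.00 M=0.00 A=35.71
t=5.06: E=6.10 D=0.00 M=0.00 A=35.71
Rates at T: R1=0.0000, R2=0.0000, R3=0.0000, R4=0.0000, R5=0.0000
dx/dt at T (Σ net stoichiometry × rate): E=-0.0000, D=-0.0000, M=-0.0000, A=+0.0000
Largest |dx/dt| is |-0.0000| (M) < 0.05 → steady.

Steady state at T: yes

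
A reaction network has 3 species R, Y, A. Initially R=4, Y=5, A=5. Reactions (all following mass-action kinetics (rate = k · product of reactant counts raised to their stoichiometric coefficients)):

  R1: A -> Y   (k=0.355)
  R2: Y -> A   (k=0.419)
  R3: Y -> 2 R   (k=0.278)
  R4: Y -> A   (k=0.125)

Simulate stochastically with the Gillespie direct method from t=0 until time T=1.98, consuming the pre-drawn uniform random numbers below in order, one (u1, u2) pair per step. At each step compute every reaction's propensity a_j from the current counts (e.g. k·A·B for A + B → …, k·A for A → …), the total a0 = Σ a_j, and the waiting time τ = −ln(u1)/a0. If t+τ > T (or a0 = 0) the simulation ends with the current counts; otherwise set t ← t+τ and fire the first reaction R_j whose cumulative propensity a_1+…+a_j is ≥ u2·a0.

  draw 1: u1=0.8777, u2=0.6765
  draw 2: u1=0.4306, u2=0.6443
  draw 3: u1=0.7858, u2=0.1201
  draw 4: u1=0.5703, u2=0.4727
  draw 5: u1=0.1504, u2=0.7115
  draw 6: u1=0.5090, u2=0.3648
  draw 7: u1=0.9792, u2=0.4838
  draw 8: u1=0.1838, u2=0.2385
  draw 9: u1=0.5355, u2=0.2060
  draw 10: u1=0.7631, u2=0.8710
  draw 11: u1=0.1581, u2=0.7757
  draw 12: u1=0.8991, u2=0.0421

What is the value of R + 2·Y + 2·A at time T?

Value at T = 24

Check how each reaction changes W = R + 2·Y + 2·A (weight of products minus weight of reactants):
R1: A -> Y: (2·1) − (2·1) = 2 − 2 = 0
R2: Y -> A: (2·1) − (2·1) = 2 − 2 = 0
R3: Y -> 2 R: (1·2) − (2·1) = 2 − 2 = 0
R4: Y -> A: (2·1) − (2·1) = 2 − 2 = 0
Every reaction leaves W unchanged, so W is conserved and no simulation is needed: W(T) = W(0) = 4 + 2·5 + 2·5 = 24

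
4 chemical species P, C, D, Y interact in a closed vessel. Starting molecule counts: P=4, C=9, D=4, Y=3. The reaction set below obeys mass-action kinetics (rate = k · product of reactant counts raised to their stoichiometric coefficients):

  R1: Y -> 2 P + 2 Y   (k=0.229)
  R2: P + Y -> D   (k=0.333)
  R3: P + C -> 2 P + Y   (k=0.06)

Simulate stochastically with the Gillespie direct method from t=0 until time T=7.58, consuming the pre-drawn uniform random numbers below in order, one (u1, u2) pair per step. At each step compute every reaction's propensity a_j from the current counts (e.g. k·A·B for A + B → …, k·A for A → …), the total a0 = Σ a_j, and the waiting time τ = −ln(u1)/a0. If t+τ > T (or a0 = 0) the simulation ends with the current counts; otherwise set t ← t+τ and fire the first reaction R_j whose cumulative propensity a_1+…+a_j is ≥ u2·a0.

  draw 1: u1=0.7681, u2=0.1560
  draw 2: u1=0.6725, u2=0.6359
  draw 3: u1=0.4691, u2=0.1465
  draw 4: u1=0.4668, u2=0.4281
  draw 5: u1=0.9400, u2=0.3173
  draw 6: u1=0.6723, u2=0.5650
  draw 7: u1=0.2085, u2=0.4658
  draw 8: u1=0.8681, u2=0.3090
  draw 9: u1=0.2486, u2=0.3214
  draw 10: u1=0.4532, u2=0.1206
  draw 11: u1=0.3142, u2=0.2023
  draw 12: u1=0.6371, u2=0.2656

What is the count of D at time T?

D at T = 11

t=0.000: P=4 C=9 D=4 Y=3
Draw 1: a1=0.687, a2=3.996, a3=2.160, a0=6.843; τ=−ln(0.7681)/6.843=0.039 → t=0.039; u2·a0=0.1560·6.843=1.068; a1=0.687 < 1.068 ≤ a1+a2=4.683 → R2 fires; P=3 C=9 D=5 Y=2
Draw 2: a1=0.458, a2=1.998, a3=1.620, a0=4.076; τ=−ln(0.6725)/4.076=0.097 → t=0.136; u2·a0=0.6359·4.076=2.592; a1+a2=2.456 < 2.592 ≤ a1+…+a3=4.076 → R3 fires; P=4 C=8 D=5 Y=3
Draw 3: a1=0.687, a2=3.996, a3=1.920, a0=6.603; τ=−ln(0.4691)/6.603=0.115 → t=0.251; u2·a0=0.1465·6.603=0.967; a1=0.687 < 0.967 ≤ a1+a2=4.683 → R2 fires; P=3 C=8 D=6 Y=2
Draw 4: a1=0.458, a2=1.998, a3=1.440, a0=3.896; τ=−ln(0.4668)/3.896=0.196 → t=0.446; u2·a0=0.4281·3.896=1.668; a1=0.458 < 1.668 ≤ a1+a2=2.456 → R2 fires; P=2 C=8 D=7 Y=1
Draw 5: a1=0.229, a2=0.666, a3=0.960, a0=1.855; τ=−ln(0.9400)/1.855=0.033 → t=0.479; u2·a0=0.3173·1.855=0.589; a1=0.229 < 0.589 ≤ a1+a2=0.895 → R2 fires; P=1 C=8 D=8 Y=0
Draw 6: a1=0.000, a2=0.000, a3=0.480, a0=0.480; τ=−ln(0.6723)/0.480=0.827 → t=1.307; u2·a0=0.5650·0.480=0.271; a1+a2=0.000 < 0.271 ≤ a1+…+a3=0.480 → R3 fires; P=2 C=7 D=8 Y=1
Draw 7: a1=0.229, a2=0.666, a3=0.840, a0=1.735; τ=−ln(0.2085)/1.735=0.904 → t=2.210; u2·a0=0.4658·1.735=0.808; a1=0.229 < 0.808 ≤ a1+a2=0.895 → R2 fires; P=1 C=7 D=9 Y=0
Draw 8: a1=0.000, a2=0.000, a3=0.420, a0=0.420; τ=−ln(0.8681)/0.420=0.337 → t=2.547; u2·a0=0.3090·0.420=0.130; a1+a2=0.000 < 0.130 ≤ a1+…+a3=0.420 → R3 fires; P=2 C=6 D=9 Y=1
Draw 9: a1=0.229, a2=0.666, a3=0.720, a0=1.615; τ=−ln(0.2486)/1.615=0.862 → t=3.409; u2·a0=0.3214·1.615=0.519; a1=0.229 < 0.519 ≤ a1+a2=0.895 → R2 fires; P=1 C=6 D=10 Y=0
Draw 10: a1=0.000, a2=0.000, a3=0.360, a0=0.360; τ=−ln(0.4532)/0.360=2.198 → t=5.607; u2·a0=0.1206·0.360=0.043; a1+a2=0.000 < 0.043 ≤ a1+…+a3=0.360 → R3 fires; P=2 C=5 D=10 Y=1
Draw 11: a1=0.229, a2=0.666, a3=0.600, a0=1.495; τ=−ln(0.3142)/1.495=0.774 → t=6.382; u2·a0=0.2023·1.495=0.302; a1=0.229 < 0.302 ≤ a1+a2=0.895 → R2 fires; P=1 C=5 D=11 Y=0
Draw 12: a1=0.000, a2=0.000, a3=0.300, a0=0.300; τ=−ln(0.6371)/0.300=1.503 → t=7.884 > T=7.58: stop.
Read off D at T=7.58: 11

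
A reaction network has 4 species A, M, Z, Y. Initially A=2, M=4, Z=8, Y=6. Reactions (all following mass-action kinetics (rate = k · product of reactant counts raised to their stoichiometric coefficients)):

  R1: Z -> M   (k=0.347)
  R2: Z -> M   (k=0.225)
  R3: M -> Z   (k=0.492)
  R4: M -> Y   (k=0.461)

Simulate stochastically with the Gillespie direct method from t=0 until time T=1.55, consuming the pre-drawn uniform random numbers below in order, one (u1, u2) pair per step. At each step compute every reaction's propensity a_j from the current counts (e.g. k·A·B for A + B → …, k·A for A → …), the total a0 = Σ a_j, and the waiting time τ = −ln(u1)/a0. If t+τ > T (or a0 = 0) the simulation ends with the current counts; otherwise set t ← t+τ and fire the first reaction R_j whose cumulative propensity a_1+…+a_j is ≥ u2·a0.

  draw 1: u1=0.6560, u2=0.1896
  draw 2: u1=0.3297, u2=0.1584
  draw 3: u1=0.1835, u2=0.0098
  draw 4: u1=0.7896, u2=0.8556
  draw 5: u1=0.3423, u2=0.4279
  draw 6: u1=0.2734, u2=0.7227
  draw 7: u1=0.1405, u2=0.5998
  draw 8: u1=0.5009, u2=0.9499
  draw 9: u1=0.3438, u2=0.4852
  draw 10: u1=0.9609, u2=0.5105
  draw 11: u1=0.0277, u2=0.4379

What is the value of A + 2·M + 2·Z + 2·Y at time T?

Check how each reaction changes W = A + 2·M + 2·Z + 2·Y (weight of products minus weight of reactants):
R1: Z -> M: (2·1) − (2·1) = 2 − 2 = 0
R2: Z -> M: (2·1) − (2·1) = 2 − 2 = 0
R3: M -> Z: (2·1) − (2·1) = 2 − 2 = 0
R4: M -> Y: (2·1) − (2·1) = 2 − 2 = 0
Every reaction leaves W unchanged, so W is conserved and no simulation is needed: W(T) = W(0) = 2 + 2·4 + 2·8 + 2·6 = 38

Value at T = 38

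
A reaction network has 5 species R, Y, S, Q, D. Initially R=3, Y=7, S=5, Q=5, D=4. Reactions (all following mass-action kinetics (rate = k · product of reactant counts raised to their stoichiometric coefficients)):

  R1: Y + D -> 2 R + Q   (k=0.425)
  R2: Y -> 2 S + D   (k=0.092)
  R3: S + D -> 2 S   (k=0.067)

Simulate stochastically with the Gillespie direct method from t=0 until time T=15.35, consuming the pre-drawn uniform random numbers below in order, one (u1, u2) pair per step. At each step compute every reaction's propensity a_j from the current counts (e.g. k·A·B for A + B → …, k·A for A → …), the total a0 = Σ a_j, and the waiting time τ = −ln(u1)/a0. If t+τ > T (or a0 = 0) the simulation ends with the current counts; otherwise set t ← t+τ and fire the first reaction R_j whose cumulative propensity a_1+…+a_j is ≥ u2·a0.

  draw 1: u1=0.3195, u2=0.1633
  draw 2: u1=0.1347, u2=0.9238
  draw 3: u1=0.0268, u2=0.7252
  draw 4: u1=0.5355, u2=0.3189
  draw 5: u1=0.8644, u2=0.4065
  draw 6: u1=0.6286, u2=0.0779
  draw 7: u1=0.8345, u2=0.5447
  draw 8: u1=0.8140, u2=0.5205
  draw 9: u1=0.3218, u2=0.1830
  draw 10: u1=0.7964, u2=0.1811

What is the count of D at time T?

t=0.000: R=3 Y=7 S=5 Q=5 D=4
Draw 1: a1=11.900, a2=0.644, a3=1.340, a0=13.884; τ=−ln(0.3195)/13.884=0.082 → t=0.082; u2·a0=0.1633·13.884=2.267 ≤ a1=11.900 → R1 fires; R=5 Y=6 S=5 Q=6 D=3
Draw 2: a1=7.650, a2=0.552, a3=1.005, a0=9.207; τ=−ln(0.1347)/9.207=0.218 → t=0.300; u2·a0=0.9238·9.207=8.505; a1+a2=8.202 < 8.505 ≤ a1+…+a3=9.207 → R3 fires; R=5 Y=6 S=6 Q=6 D=2
Draw 3: a1=5.100, a2=0.552, a3=0.804, a0=6.456; τ=−ln(0.0268)/6.456=0.561 → t=0.861; u2·a0=0.7252·6.456=4.682 ≤ a1=5.100 → R1 fires; R=7 Y=5 S=6 Q=7 D=1
Draw 4: a1=2.125, a2=0.460, a3=0.402, a0=2.987; τ=−ln(0.5355)/2.987=0.209 → t=1.070; u2·a0=0.3189·2.987=0.953 ≤ a1=2.125 → R1 fires; R=9 Y=4 S=6 Q=8 D=0
Draw 5: a1=0.000, a2=0.368, a3=0.000, a0=0.368; τ=−ln(0.8644)/0.368=0.396 → t=1.466; u2·a0=0.4065·0.368=0.150; a1=0.000 < 0.150 ≤ a1+a2=0.368 → R2 fires; R=9 Y=3 S=8 Q=8 D=1
Draw 6: a1=1.275, a2=0.276, a3=0.536, a0=2.087; τ=−ln(0.6286)/2.087=0.222 → t=1.688; u2·a0=0.0779·2.087=0.163 ≤ a1=1.275 → R1 fires; R=11 Y=2 S=8 Q=9 D=0
Draw 7: a1=0.000, a2=0.184, a3=0.000, a0=0.184; τ=−ln(0.8345)/0.184=0.983 → t=2.671; u2·a0=0.5447·0.184=0.100; a1=0.000 < 0.100 ≤ a1+a2=0.184 → R2 fires; R=11 Y=1 S=10 Q=9 D=1
Draw 8: a1=0.425, a2=0.092, a3=0.670, a0=1.187; τ=−ln(0.8140)/1.187=0.173 → t=2.845; u2·a0=0.5205·1.187=0.618; a1+a2=0.517 < 0.618 ≤ a1+…+a3=1.187 → R3 fires; R=11 Y=1 S=11 Q=9 D=0
Draw 9: a1=0.000, a2=0.092, a3=0.000, a0=0.092; τ=−ln(0.3218)/0.092=12.324 → t=15.169; u2·a0=0.1830·0.092=0.017; a1=0.000 < 0.017 ≤ a1+a2=0.092 → R2 fires; R=11 Y=0 S=13 Q=9 D=1
Draw 10: a1=0.000, a2=0.000, a3=0.871, a0=0.871; τ=−ln(0.7964)/0.871=0.261 → t=15.430 > T=15.35: stop.
Read off D at T=15.35: 1

D at T = 1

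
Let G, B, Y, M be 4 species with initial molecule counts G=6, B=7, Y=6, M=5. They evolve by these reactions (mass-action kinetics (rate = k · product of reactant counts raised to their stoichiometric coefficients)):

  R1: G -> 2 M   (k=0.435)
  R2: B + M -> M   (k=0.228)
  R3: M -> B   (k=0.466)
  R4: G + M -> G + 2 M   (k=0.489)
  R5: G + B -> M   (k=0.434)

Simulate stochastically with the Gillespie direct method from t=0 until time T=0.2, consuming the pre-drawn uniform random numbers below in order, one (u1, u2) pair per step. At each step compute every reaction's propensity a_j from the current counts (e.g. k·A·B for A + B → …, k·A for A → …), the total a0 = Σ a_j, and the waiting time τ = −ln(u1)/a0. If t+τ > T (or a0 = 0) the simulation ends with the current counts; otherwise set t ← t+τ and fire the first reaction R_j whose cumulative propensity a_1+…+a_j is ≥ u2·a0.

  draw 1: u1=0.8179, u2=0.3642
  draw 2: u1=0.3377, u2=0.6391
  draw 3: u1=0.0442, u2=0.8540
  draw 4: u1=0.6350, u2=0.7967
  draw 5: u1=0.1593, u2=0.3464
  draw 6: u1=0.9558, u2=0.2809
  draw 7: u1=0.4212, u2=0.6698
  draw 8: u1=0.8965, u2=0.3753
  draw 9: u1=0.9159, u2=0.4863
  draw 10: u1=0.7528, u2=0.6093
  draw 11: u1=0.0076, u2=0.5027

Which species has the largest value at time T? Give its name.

t=0.000: G=6 B=7 Y=6 M=5
Draw 1: a1=2.610, a2=7.980, a3=2.330, a4=14.670, a5=18.228, a0=45.818; τ=−ln(0.8179)/45.818=0.004 → t=0.004; u2·a0=0.3642·45.818=16.687; a1+…+a3=12.920 < 16.687 ≤ a1+…+a4=27.590 → R4 fires; G=6 B=7 Y=6 M=6
Draw 2: a1=2.610, a2=9.576, a3=2.796, a4=17.604, a5=18.228, a0=50.814; τ=−ln(0.3377)/50.814=0.021 → t=0.026; u2·a0=0.6391·50.814=32.475; a1+…+a3=14.982 < 32.475 ≤ a1+…+a4=32.586 → R4 fires; G=6 B=7 Y=6 M=7
Draw 3: a1=2.610, a2=11.172, a3=3.262, a4=20.538, a5=18.228, a0=55.810; τ=−ln(0.0442)/55.810=0.056 → t=0.082; u2·a0=0.8540·55.810=47.662; a1+…+a4=37.582 < 47.662 ≤ a1+…+a5=55.810 → R5 fires; G=5 B=6 Y=6 M=8
Draw 4: a1=2.175, a2=10.944, a3=3.728, a4=19.560, a5=13.020, a0=49.427; τ=−ln(0.6350)/49.427=0.009 → t=0.091; u2·a0=0.7967·49.427=39.378; a1+…+a4=36.407 < 39.378 ≤ a1+…+a5=49.427 → R5 fires; G=4 B=5 Y=6 M=9
Draw 5: a1=1.740, a2=10.260, a3=4.194, a4=17.604, a5=8.680, a0=42.478; τ=−ln(0.1593)/42.478=0.043 → t=0.134; u2·a0=0.3464·42.478=14.714; a1+a2=12.000 < 14.714 ≤ a1+…+a3=16.194 → R3 fires; G=4 B=6 Y=6 M=8
Draw 6: a1=1.740, a2=10.944, a3=3.728, a4=15.648, a5=10.416, a0=42.476; τ=−ln(0.9558)/42.476=0.001 → t=0.135; u2·a0=0.2809·42.476=11.932; a1=1.740 < 11.932 ≤ a1+a2=12.684 → R2 fires; G=4 B=5 Y=6 M=8
Draw 7: a1=1.740, a2=9.120, a3=3.728, a4=15.648, a5=8.680, a0=38.916; τ=−ln(0.4212)/38.916=0.022 → t=0.157; u2·a0=0.6698·38.916=26.066; a1+…+a3=14.588 < 26.066 ≤ a1+…+a4=30.236 → R4 fires; G=4 B=5 Y=6 M=9
Draw 8: a1=1.740, a2=10.260, a3=4.194, a4=17.604, a5=8.680, a0=42.478; τ=−ln(0.8965)/42.478=0.003 → t=0.160; u2·a0=0.3753·42.478=15.942; a1+a2=12.000 < 15.942 ≤ a1+…+a3=16.194 → R3 fires; G=4 B=6 Y=6 M=8
Draw 9: a1=1.740, a2=10.944, a3=3.728, a4=15.648, a5=10.416, a0=42.476; τ=−ln(0.9159)/42.476=0.002 → t=0.162; u2·a0=0.4863·42.476=20.656; a1+…+a3=16.412 < 20.656 ≤ a1+…+a4=32.060 → R4 fires; G=4 B=6 Y=6 M=9
Draw 10: a1=1.740, a2=12.312, a3=4.194, a4=17.604, a5=10.416, a0=46.266; τ=−ln(0.7528)/46.266=0.006 → t=0.168; u2·a0=0.6093·46.266=28.190; a1+…+a3=18.246 < 28.190 ≤ a1+…+a4=35.850 → R4 fires; G=4 B=6 Y=6 M=10
Draw 11: a1=1.740, a2=13.680, a3=4.660, a4=19.560, a5=10.416, a0=50.056; τ=−ln(0.0076)/50.056=0.097 → t=0.266 > T=0.2: stop.
At T=0.2: G=4 B=6 Y=6 M=10; the largest is M.

Dominant species at T: M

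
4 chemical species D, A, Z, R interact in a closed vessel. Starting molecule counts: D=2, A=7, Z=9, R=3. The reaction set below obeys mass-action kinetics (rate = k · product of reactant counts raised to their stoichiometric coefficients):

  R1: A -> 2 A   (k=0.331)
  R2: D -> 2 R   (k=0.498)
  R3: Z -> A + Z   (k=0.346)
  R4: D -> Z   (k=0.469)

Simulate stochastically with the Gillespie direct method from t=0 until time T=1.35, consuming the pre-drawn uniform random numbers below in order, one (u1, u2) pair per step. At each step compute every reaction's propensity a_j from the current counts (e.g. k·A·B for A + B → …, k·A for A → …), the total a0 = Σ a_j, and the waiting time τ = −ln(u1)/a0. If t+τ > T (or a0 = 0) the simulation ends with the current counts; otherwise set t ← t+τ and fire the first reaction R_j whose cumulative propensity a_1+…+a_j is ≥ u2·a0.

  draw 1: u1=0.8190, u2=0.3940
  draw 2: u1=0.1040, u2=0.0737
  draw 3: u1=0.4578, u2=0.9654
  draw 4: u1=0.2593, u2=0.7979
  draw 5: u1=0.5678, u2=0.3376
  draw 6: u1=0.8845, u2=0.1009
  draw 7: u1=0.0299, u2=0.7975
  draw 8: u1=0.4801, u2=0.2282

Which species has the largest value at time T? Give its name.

t=0.000: D=2 A=7 Z=9 R=3
Draw 1: a1=2.317, a2=0.996, a3=3.114, a4=0.938, a0=7.365; τ=−ln(0.8190)/7.365=0.027 → t=0.027; u2·a0=0.3940·7.365=2.902; a1=2.317 < 2.902 ≤ a1+a2=3.313 → R2 fires; D=1 A=7 Z=9 R=5
Draw 2: a1=2.317, a2=0.498, a3=3.114, a4=0.469, a0=6.398; τ=−ln(0.1040)/6.398=0.354 → t=0.381; u2·a0=0.0737·6.398=0.472 ≤ a1=2.317 → R1 fires; D=1 A=8 Z=9 R=5
Draw 3: a1=2.648, a2=0.498, a3=3.114, a4=0.469, a0=6.729; τ=−ln(0.4578)/6.729=0.116 → t=0.497; u2·a0=0.9654·6.729=6.496; a1+…+a3=6.260 < 6.496 ≤ a1+…+a4=6.729 → R4 fires; D=0 A=8 Z=10 R=5
Draw 4: a1=2.648, a2=0.000, a3=3.460, a4=0.000, a0=6.108; τ=−ln(0.2593)/6.108=0.221 → t=0.718; u2·a0=0.7979·6.108=4.874; a1+a2=2.648 < 4.874 ≤ a1+…+a3=6.108 → R3 fires; D=0 A=9 Z=10 R=5
Draw 5: a1=2.979, a2=0.000, a3=3.460, a4=0.000, a0=6.439; τ=−ln(0.5678)/6.439=0.088 → t=0.806; u2·a0=0.3376·6.439=2.174 ≤ a1=2.979 → R1 fires; D=0 A=10 Z=10 R=5
Draw 6: a1=3.310, a2=0.000, a3=3.460, a4=0.000, a0=6.770; τ=−ln(0.8845)/6.770=0.018 → t=0.824; u2·a0=0.1009·6.770=0.683 ≤ a1=3.310 → R1 fires; D=0 A=11 Z=10 R=5
Draw 7: a1=3.641, a2=0.000, a3=3.460, a4=0.000, a0=7.101; τ=−ln(0.0299)/7.101=0.494 → t=1.318; u2·a0=0.7975·7.101=5.663; a1+a2=3.641 < 5.663 ≤ a1+…+a3=7.101 → R3 fires; D=0 A=12 Z=10 R=5
Draw 8: a1=3.972, a2=0.000, a3=3.460, a4=0.000, a0=7.432; τ=−ln(0.4801)/7.432=0.099 → t=1.417 > T=1.35: stop.
At T=1.35: D=0 A=12 Z=10 R=5; the largest is A.

Dominant species at T: A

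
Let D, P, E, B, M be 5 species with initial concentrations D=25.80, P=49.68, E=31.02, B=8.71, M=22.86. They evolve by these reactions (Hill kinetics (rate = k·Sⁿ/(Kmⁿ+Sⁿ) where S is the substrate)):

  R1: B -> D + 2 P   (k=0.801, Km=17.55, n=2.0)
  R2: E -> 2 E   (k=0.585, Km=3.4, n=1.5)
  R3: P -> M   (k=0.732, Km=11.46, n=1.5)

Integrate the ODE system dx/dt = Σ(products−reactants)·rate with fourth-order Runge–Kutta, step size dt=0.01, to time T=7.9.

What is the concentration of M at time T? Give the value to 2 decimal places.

M at T = 28.04

RK4 with dt=0.01: 790 steps to T=7.9. Trajectory (selected grid times):
t=0.00: D=25.80 P=49.68 E=31.02 B=8.71 M=22.86
t=0.88: D=25.94 P=49.38 E=31.52 B=8.57 M=23.44
t=1.76: D=26.07 P=49.06 E=32.01 B=8.44 M=24.02
t=2.63: D=26.20 P=48.75 E=32.51 B=8.31 M=24.59
t=3.51: D=26.33 P=48.43 E=33.00 B=8.18 M=25.17
t=4.39: D=26.45 P=48.10 E=33.50 B=8.06 M=25.75
t=5.27: D=26.57 P=47.76 E=34.00 B=7.94 M=26.32
t=6.14: D=26.69 P=47.43 E=34.50 B=7.82 M=26.89
t=7.02: D=26.81 P=47.08 E=34.99 B=7.70 M=27.47
t=7.90: D=26.92 P=46.73 E=35.49 B=7.59 M=28.04
Read off M at T=7.9: 28.04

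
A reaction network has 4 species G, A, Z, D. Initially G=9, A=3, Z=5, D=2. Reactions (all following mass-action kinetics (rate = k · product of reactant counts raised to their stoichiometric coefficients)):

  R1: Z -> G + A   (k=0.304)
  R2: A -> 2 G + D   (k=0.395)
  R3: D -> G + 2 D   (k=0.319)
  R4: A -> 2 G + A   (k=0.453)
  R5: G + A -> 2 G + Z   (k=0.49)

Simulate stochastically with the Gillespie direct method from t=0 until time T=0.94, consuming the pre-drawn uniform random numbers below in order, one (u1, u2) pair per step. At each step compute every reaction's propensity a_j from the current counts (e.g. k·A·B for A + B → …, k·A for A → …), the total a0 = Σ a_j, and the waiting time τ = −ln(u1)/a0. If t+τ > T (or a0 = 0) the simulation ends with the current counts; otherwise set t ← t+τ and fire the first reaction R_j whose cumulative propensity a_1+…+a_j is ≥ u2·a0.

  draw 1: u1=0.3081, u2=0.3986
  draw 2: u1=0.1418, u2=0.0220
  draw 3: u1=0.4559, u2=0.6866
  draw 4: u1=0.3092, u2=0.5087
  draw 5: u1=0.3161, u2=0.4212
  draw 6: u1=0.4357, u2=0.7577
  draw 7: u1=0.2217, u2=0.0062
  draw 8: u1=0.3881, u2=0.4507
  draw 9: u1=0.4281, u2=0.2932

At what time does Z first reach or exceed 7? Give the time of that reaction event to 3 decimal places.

t=0.000: G=9 A=3 Z=5 D=2
Draw 1: a1=1.520, a2=1.185, a3=0.638, a4=1.359, a5=13.230, a0=17.932; τ=−ln(0.3081)/17.932=0.066 → t=0.066; u2·a0=0.3986·17.932=7.148; a1+…+a4=4.702 < 7.148 ≤ a1+…+a5=17.932 → R5 fires; G=10 A=2 Z=6 D=2
Draw 2: a1=1.824, a2=0.790, a3=0.638, a4=0.906, a5=9.800, a0=13.958; τ=−ln(0.1418)/13.958=0.140 → t=0.206; u2·a0=0.0220·13.958=0.307 ≤ a1=1.824 → R1 fires; G=11 A=3 Z=5 D=2
Draw 3: a1=1.520, a2=1.185, a3=0.638, a4=1.359, a5=16.170, a0=20.872; τ=−ln(0.4559)/20.872=0.038 → t=0.243; u2·a0=0.6866·20.872=14.331; a1+…+a4=4.702 < 14.331 ≤ a1+…+a5=20.872 → R5 fires; G=12 A=2 Z=6 D=2
Draw 4: a1=1.824, a2=0.790, a3=0.638, a4=0.906, a5=11.760, a0=15.918; τ=−ln(0.3092)/15.918=0.074 → t=0.317; u2·a0=0.5087·15.918=8.097; a1+…+a4=4.158 < 8.097 ≤ a1+…+a5=15.918 → R5 fires; G=13 A=1 Z=7 D=2
Draw 5: a1=2.128, a2=0.395, a3=0.638, a4=0.453, a5=6.370, a0=9.984; τ=−ln(0.3161)/9.984=0.115 → t=0.432; u2·a0=0.4212·9.984=4.205; a1+…+a4=3.614 < 4.205 ≤ a1+…+a5=9.984 → R5 fires; G=14 A=0 Z=8 D=2
Draw 6: a1=2.432, a2=0.000, a3=0.638, a4=0.000, a5=0.000, a0=3.070; τ=−ln(0.4357)/3.070=0.271 → t=0.703; u2·a0=0.7577·3.070=2.326 ≤ a1=2.432 → R1 fires; G=15 A=1 Z=7 D=2
Draw 7: a1=2.128, a2=0.395, a3=0.638, a4=0.453, a5=7.350, a0=10.964; τ=−ln(0.2217)/10.964=0.137 → t=0.840; u2·a0=0.0062·10.964=0.068 ≤ a1=2.128 → R1 fires; G=16 A=2 Z=6 D=2
Draw 8: a1=1.824, a2=0.790, a3=0.638, a4=0.906, a5=15.680, a0=19.838; τ=−ln(0.3881)/19.838=0.048 → t=0.888; u2·a0=0.4507·19.838=8.941; a1+…+a4=4.158 < 8.941 ≤ a1+…+a5=19.838 → R5 fires; G=17 A=1 Z=7 D=2
Draw 9: a1=2.128, a2=0.395, a3=0.638, a4=0.453, a5=8.330, a0=11.944; τ=−ln(0.4281)/11.944=0.071 → t=0.959 > T=0.94: stop.
Z first becomes ≥ 7 when it reaches 7 at the event at t=0.317.

Threshold first reached at t = 0.317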